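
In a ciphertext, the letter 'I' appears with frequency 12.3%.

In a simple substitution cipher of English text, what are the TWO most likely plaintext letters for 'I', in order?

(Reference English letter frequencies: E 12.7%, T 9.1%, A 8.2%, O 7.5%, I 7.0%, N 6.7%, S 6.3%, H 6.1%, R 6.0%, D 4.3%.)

Step 1: Observed frequency of 'I' is 12.3%.
Step 2: Compute distances to each reference frequency and sort:
  E (12.7%): difference = 0.4% <-- BEST
  T (9.1%): difference = 3.2% <-- RUNNER-UP
  A (8.2%): difference = 4.1%
  O (7.5%): difference = 4.8%
  I (7.0%): difference = 5.3%
Step 3: Most likely is 'E' (12.7%, diff 0.4%); second most likely is 'T' (9.1%, diff 3.2%).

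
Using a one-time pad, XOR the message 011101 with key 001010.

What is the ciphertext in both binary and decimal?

Step 1: Write out the XOR operation bit by bit:
  Message: 011101
  Key:     001010
  XOR:     010111
Step 2: Convert to decimal: 010111 = 23.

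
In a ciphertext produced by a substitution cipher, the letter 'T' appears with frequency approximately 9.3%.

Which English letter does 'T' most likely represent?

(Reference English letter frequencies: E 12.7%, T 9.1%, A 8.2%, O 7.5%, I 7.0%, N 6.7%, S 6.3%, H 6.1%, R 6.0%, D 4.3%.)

Step 1: The observed frequency is 9.3%.
Step 2: Compare with English frequencies:
  E: 12.7% (difference: 3.4%)
  T: 9.1% (difference: 0.2%) <-- closest
  A: 8.2% (difference: 1.1%)
  O: 7.5% (difference: 1.8%)
  I: 7.0% (difference: 2.3%)
  N: 6.7% (difference: 2.6%)
  S: 6.3% (difference: 3.0%)
  H: 6.1% (difference: 3.2%)
  R: 6.0% (difference: 3.3%)
  D: 4.3% (difference: 5.0%)
Step 3: 'T' most likely represents 'T' (frequency 9.1%).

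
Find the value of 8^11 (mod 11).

Step 1: Compute 8^11 mod 11 step by step, reducing modulo 11 at each step.
  8^1 mod 11 = 8
  8^2 mod 11 = (8 * 8) mod 11 = 9
  8^3 mod 11 = (9 * 8) mod 11 = 6
  8^4 mod 11 = (6 * 8) mod 11 = 4
  8^5 mod 11 = (4 * 8) mod 11 = 10
  8^6 mod 11 = (10 * 8) mod 11 = 3
  8^7 mod 11 = (3 * 8) mod 11 = 2
  8^8 mod 11 = (2 * 8) mod 11 = 5
  8^9 mod 11 = (5 * 8) mod 11 = 7
  8^10 mod 11 = (7 * 8) mod 11 = 1
  8^11 mod 11 = (1 * 8) mod 11 = 8
Step 2: Result = 8.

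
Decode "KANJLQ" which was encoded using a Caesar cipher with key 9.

Step 1: Reverse the shift by subtracting 9 from each letter position.
  K (position 10) -> position (10-9) mod 26 = 1 -> B
  A (position 0) -> position (0-9) mod 26 = 17 -> R
  N (position 13) -> position (13-9) mod 26 = 4 -> E
  J (position 9) -> position (9-9) mod 26 = 0 -> A
  L (position 11) -> position (11-9) mod 26 = 2 -> C
  Q (position 16) -> position (16-9) mod 26 = 7 -> H
Decrypted message: BREACH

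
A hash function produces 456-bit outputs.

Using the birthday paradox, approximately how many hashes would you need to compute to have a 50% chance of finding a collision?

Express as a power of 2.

Step 1: The birthday paradox gives collision probability ~50% after sqrt(2^n) = 2^(n/2) hashes.
Step 2: For 456-bit output: 2^(456/2) = 2^228.
Step 3: Approximately 2^228 hash computations needed.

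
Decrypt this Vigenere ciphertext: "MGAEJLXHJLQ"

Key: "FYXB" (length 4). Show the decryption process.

Step 1: Key 'FYXB' has length 4. Extended key: FYXBFYXBFYX
Step 2: Decrypt each position:
  M(12) - F(5) = 7 = H
  G(6) - Y(24) = 8 = I
  A(0) - X(23) = 3 = D
  E(4) - B(1) = 3 = D
  J(9) - F(5) = 4 = E
  L(11) - Y(24) = 13 = N
  X(23) - X(23) = 0 = A
  H(7) - B(1) = 6 = G
  J(9) - F(5) = 4 = E
  L(11) - Y(24) = 13 = N
  Q(16) - X(23) = 19 = T
Plaintext: HIDDENAGENT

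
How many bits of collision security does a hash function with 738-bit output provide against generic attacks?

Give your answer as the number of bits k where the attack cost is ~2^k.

Step 1: The hash has a 738-bit output.
Step 2: Collision resistance means it should be infeasible to find any x != y with h(x) = h(y).
By the birthday bound, a generic collision search succeeds after about sqrt(2^738) = 2^(738/2) = 2^369 evaluations.
Step 3: Security level = 369 bits.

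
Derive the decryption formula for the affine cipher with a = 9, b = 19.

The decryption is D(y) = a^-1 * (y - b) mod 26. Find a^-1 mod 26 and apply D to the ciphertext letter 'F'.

Step 1: Find a^-1, the modular inverse of 9 mod 26.
Step 2: We need 9 * a^-1 = 1 (mod 26).
Step 3: 9 * 3 = 27 = 1 * 26 + 1, so a^-1 = 3.
Step 4: D(y) = 3(y - 19) mod 26.
Step 5: Apply to 'F' (y = 5): D(5) = 3 * (5 - 19) mod 26 = 3 * -14 mod 26 = 10 -> 'K'.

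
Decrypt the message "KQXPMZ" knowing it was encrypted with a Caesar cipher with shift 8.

Step 1: Reverse the shift by subtracting 8 from each letter position.
  K (position 10) -> position (10-8) mod 26 = 2 -> C
  Q (position 16) -> position (16-8) mod 26 = 8 -> I
  X (position 23) -> position (23-8) mod 26 = 15 -> P
  P (position 15) -> position (15-8) mod 26 = 7 -> H
  M (position 12) -> position (12-8) mod 26 = 4 -> E
  Z (position 25) -> position (25-8) mod 26 = 17 -> R
Decrypted message: CIPHER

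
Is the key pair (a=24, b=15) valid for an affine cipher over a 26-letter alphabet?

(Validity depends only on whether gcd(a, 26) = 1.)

Step 1: Compute gcd(24, 26).
Step 2: gcd(24, 26) = 2.
Since gcd = 2 != 1, 24 shares a common factor with 26, so it cannot be used.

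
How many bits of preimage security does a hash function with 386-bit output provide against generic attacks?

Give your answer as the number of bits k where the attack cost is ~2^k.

Step 1: The hash has a 386-bit output.
Step 2: Preimage resistance means: given a digest h(x), it should be infeasible to find any input that hashes to it.
With a 386-bit output there are 2^386 possible digests, so a generic brute-force preimage search costs about 2^386 evaluations.
Step 3: Security level = 386 bits.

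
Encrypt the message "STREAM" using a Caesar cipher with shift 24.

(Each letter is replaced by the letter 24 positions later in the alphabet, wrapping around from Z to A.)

Step 1: For each letter, shift forward by 24 positions (mod 26).
  S (position 18) -> position (18+24) mod 26 = 16 -> Q
  T (position 19) -> position (19+24) mod 26 = 17 -> R
  R (position 17) -> position (17+24) mod 26 = 15 -> P
  E (position 4) -> position (4+24) mod 26 = 2 -> C
  A (position 0) -> position (0+24) mod 26 = 24 -> Y
  M (position 12) -> position (12+24) mod 26 = 10 -> K
Result: QRPCYK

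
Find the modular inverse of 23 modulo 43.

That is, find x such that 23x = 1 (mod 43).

Step 1: We need x such that 23 * x = 1 (mod 43).
Step 2: Using the extended Euclidean algorithm or trial:
  23 * 15 = 345 = 8 * 43 + 1.
Step 3: Since 345 mod 43 = 1, the inverse is x = 15.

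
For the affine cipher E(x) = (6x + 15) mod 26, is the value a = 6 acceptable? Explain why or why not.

Step 1: Compute gcd(6, 26).
Step 2: gcd(6, 26) = 2.
Since gcd = 2 != 1, 6 shares a common factor with 26, so it cannot be used.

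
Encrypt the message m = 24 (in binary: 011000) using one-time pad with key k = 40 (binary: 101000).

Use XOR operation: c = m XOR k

Step 1: Write out the XOR operation bit by bit:
  Message: 011000
  Key:     101000
  XOR:     110000
Step 2: Convert to decimal: 110000 = 48.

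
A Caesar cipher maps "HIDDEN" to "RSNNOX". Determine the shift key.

Step 1: Compare first letters: H (position 7) -> R (position 17).
Step 2: Shift = (17 - 7) mod 26 = 10.
The shift value is 10.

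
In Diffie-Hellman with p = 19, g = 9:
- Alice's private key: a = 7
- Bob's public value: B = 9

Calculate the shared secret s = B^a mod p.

Step 1: s = B^a mod p = 9^7 mod 19.
  9^1 mod 19 = 9
  9^2 mod 19 = (9 * 9) mod 19 = 5
  9^3 mod 19 = (5 * 9) mod 19 = 7
  9^4 mod 19 = (7 * 9) mod 19 = 6
  9^5 mod 19 = (6 * 9) mod 19 = 16
  9^6 mod 19 = (16 * 9) mod 19 = 11
  9^7 mod 19 = (11 * 9) mod 19 = 4
Result: shared secret = 4.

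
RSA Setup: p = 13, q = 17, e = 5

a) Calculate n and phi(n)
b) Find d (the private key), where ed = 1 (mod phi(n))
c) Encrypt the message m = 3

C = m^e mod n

Step 1: n = 13 * 17 = 221.
Step 2: phi(n) = (13-1)(17-1) = 12 * 16 = 192.
Step 3: Find d = 5^(-1) mod 192 = 77.
  Verify: 5 * 77 = 385 = 1 (mod 192).
Step 4: C = 3^5 mod 221 = 22.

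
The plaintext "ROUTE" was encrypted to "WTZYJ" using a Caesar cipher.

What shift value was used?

Step 1: Compare first letters: R (position 17) -> W (position 22).
Step 2: Shift = (22 - 17) mod 26 = 5.
The shift value is 5.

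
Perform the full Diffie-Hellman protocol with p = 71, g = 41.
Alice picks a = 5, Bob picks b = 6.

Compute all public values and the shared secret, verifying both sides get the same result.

Step 1: A = g^a mod p = 41^5 mod 71 = 34.
Step 2: B = g^b mod p = 41^6 mod 71 = 45.
Step 3: Alice computes s = B^a mod p = 45^5 mod 71 = 48.
Step 4: Bob computes s = A^b mod p = 34^6 mod 71 = 48.
Both sides agree: shared secret = 48.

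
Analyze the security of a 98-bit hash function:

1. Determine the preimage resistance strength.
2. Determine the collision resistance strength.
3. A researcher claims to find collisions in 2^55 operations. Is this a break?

Step 1: Preimage resistance requires brute-force of 2^98 operations.
Step 2: Collision resistance (birthday bound) = 2^(98/2) = 2^49.
Step 3: The claimed attack costs 2^55 operations.
Step 4: Since 2^55 >= 2^49, the claimed attack is no faster than the generic birthday attack, so this does not break collision resistance.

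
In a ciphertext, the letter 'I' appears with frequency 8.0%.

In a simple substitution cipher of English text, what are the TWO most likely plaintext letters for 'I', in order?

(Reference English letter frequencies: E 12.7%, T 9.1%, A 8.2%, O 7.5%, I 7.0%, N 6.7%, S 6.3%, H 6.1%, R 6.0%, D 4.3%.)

Step 1: Observed frequency of 'I' is 8.0%.
Step 2: Compute distances to each reference frequency and sort:
  A (8.2%): difference = 0.2% <-- BEST
  O (7.5%): difference = 0.5% <-- RUNNER-UP
  I (7.0%): difference = 1.0%
  T (9.1%): difference = 1.1%
  N (6.7%): difference = 1.3%
Step 3: Most likely is 'A' (8.2%, diff 0.2%); second most likely is 'O' (7.5%, diff 0.5%).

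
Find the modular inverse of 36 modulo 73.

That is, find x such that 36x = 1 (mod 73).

Step 1: We need x such that 36 * x = 1 (mod 73).
Step 2: Using the extended Euclidean algorithm or trial:
  36 * 71 = 2556 = 35 * 73 + 1.
Step 3: Since 2556 mod 73 = 1, the inverse is x = 71.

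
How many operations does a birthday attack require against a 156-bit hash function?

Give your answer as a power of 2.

Step 1: The birthday paradox gives collision probability ~50% after sqrt(2^n) = 2^(n/2) hashes.
Step 2: For 156-bit output: 2^(156/2) = 2^78.
Step 3: Approximately 2^78 hash computations needed.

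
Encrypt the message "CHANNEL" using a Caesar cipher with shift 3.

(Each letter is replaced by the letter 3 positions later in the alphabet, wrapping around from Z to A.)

Step 1: For each letter, shift forward by 3 positions (mod 26).
  C (position 2) -> position (2+3) mod 26 = 5 -> F
  H (position 7) -> position (7+3) mod 26 = 10 -> K
  A (position 0) -> position (0+3) mod 26 = 3 -> D
  N (position 13) -> position (13+3) mod 26 = 16 -> Q
  N (position 13) -> position (13+3) mod 26 = 16 -> Q
  E (position 4) -> position (4+3) mod 26 = 7 -> H
  L (position 11) -> position (11+3) mod 26 = 14 -> O
Result: FKDQQHO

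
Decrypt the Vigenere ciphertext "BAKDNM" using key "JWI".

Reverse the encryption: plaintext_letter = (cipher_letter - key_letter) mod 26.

Step 1: Extend key: JWIJWI
Step 2: Decrypt each letter (c - k) mod 26:
  B(1) - J(9) = (1-9) mod 26 = 18 = S
  A(0) - W(22) = (0-22) mod 26 = 4 = E
  K(10) - I(8) = (10-8) mod 26 = 2 = C
  D(3) - J(9) = (3-9) mod 26 = 20 = U
  N(13) - W(22) = (13-22) mod 26 = 17 = R
  M(12) - I(8) = (12-8) mod 26 = 4 = E
Plaintext: SECURE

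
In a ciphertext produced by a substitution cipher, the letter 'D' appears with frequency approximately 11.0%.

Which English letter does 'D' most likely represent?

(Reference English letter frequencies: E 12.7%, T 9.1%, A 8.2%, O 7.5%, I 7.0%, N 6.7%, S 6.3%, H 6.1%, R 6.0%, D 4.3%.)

Step 1: The observed frequency is 11.0%.
Step 2: Compare with English frequencies:
  E: 12.7% (difference: 1.7%) <-- closest
  T: 9.1% (difference: 1.9%)
  A: 8.2% (difference: 2.8%)
  O: 7.5% (difference: 3.5%)
  I: 7.0% (difference: 4.0%)
  N: 6.7% (difference: 4.3%)
  S: 6.3% (difference: 4.7%)
  H: 6.1% (difference: 4.9%)
  R: 6.0% (difference: 5.0%)
  D: 4.3% (difference: 6.7%)
Step 3: 'D' most likely represents 'E' (frequency 12.7%).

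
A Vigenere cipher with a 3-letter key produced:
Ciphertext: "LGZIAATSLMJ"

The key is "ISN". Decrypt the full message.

Step 1: Key 'ISN' has length 3. Extended key: ISNISNISNIS
Step 2: Decrypt each position:
  L(11) - I(8) = 3 = D
  G(6) - S(18) = 14 = O
  Z(25) - N(13) = 12 = M
  I(8) - I(8) = 0 = A
  A(0) - S(18) = 8 = I
  A(0) - N(13) = 13 = N
  T(19) - I(8) = 11 = L
  S(18) - S(18) = 0 = A
  L(11) - N(13) = 24 = Y
  M(12) - I(8) = 4 = E
  J(9) - S(18) = 17 = R
Plaintext: DOMAINLAYER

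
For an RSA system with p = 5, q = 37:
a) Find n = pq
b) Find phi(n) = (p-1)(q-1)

Step 1: n = p * q = 5 * 37 = 185.
Step 2: phi(n) = (p-1)(q-1) = 4 * 36 = 144.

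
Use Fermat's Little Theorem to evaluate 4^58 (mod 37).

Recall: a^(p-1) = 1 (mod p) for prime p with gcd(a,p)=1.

Step 1: Since 37 is prime, by Fermat's Little Theorem: 4^36 = 1 (mod 37).
Step 2: Reduce exponent: 58 mod 36 = 22.
Step 3: So 4^58 = 4^22 (mod 37).
Step 4: 4^22 mod 37 = 34.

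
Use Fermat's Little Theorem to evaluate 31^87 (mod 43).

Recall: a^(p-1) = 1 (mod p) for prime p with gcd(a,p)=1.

Step 1: Since 43 is prime, by Fermat's Little Theorem: 31^42 = 1 (mod 43).
Step 2: Reduce exponent: 87 mod 42 = 3.
Step 3: So 31^87 = 31^3 (mod 43).
Step 4: 31^3 mod 43 = 35.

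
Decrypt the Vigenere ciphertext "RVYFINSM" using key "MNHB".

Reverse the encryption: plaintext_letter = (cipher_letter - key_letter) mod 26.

Step 1: Extend key: MNHBMNHB
Step 2: Decrypt each letter (c - k) mod 26:
  R(17) - M(12) = (17-12) mod 26 = 5 = F
  V(21) - N(13) = (21-13) mod 26 = 8 = I
  Y(24) - H(7) = (24-7) mod 26 = 17 = R
  F(5) - B(1) = (5-1) mod 26 = 4 = E
  I(8) - M(12) = (8-12) mod 26 = 22 = W
  N(13) - N(13) = (13-13) mod 26 = 0 = A
  S(18) - H(7) = (18-7) mod 26 = 11 = L
  M(12) - B(1) = (12-1) mod 26 = 11 = L
Plaintext: FIREWALL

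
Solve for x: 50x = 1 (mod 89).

Step 1: We need x such that 50 * x = 1 (mod 89).
Step 2: Using the extended Euclidean algorithm or trial:
  50 * 73 = 3650 = 41 * 89 + 1.
Step 3: Since 3650 mod 89 = 1, the inverse is x = 73.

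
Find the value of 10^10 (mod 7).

Step 1: Compute 10^10 mod 7 step by step, reducing modulo 7 at each step.
  10^1 mod 7 = 3
  10^2 mod 7 = (3 * 10) mod 7 = 2
  10^3 mod 7 = (2 * 10) mod 7 = 6
  10^4 mod 7 = (6 * 10) mod 7 = 4
  10^5 mod 7 = (4 * 10) mod 7 = 5
  10^6 mod 7 = (5 * 10) mod 7 = 1
  10^7 mod 7 = (1 * 10) mod 7 = 3
  10^8 mod 7 = (3 * 10) mod 7 = 2
  10^9 mod 7 = (2 * 10) mod 7 = 6
  10^10 mod 7 = (6 * 10) mod 7 = 4
Step 2: Result = 4.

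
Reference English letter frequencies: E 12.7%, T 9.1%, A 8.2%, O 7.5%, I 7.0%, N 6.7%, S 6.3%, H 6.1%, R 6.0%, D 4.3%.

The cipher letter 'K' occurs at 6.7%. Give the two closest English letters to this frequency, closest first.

Step 1: Observed frequency of 'K' is 6.7%.
Step 2: Compute distances to each reference frequency and sort:
  N (6.7%): difference = 0.0% <-- BEST
  I (7.0%): difference = 0.3% <-- RUNNER-UP
  S (6.3%): difference = 0.4%
  H (6.1%): difference = 0.6%
  R (6.0%): difference = 0.7%
Step 3: Most likely is 'N' (6.7%, diff 0.0%); second most likely is 'I' (7.0%, diff 0.3%).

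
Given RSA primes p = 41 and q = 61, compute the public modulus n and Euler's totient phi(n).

Step 1: n = p * q = 41 * 61 = 2501.
Step 2: phi(n) = (p-1)(q-1) = 40 * 60 = 2400.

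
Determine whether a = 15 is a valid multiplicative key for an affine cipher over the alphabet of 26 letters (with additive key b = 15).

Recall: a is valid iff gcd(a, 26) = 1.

Step 1: Compute gcd(15, 26).
Step 2: gcd(15, 26) = 1.
Since gcd = 1, 15 is coprime with 26, so it is a valid key.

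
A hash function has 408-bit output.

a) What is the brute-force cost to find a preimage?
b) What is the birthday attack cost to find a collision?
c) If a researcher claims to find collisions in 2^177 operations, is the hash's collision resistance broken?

Step 1: Preimage resistance requires brute-force of 2^408 operations.
Step 2: Collision resistance (birthday bound) = 2^(408/2) = 2^204.
Step 3: The claimed attack costs 2^177 operations.
Step 4: Since 2^177 < 2^204, the claimed attack beats the generic birthday bound, so collision resistance is broken.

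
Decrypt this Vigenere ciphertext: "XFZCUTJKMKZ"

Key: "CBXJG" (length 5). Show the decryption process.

Step 1: Key 'CBXJG' has length 5. Extended key: CBXJGCBXJGC
Step 2: Decrypt each position:
  X(23) - C(2) = 21 = V
  F(5) - B(1) = 4 = E
  Z(25) - X(23) = 2 = C
  C(2) - J(9) = 19 = T
  U(20) - G(6) = 14 = O
  T(19) - C(2) = 17 = R
  J(9) - B(1) = 8 = I
  K(10) - X(23) = 13 = N
  M(12) - J(9) = 3 = D
  K(10) - G(6) = 4 = E
  Z(25) - C(2) = 23 = X
Plaintext: VECTORINDEX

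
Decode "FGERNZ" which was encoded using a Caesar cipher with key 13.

Step 1: Reverse the shift by subtracting 13 from each letter position.
  F (position 5) -> position (5-13) mod 26 = 18 -> S
  G (position 6) -> position (6-13) mod 26 = 19 -> T
  E (position 4) -> position (4-13) mod 26 = 17 -> R
  R (position 17) -> position (17-13) mod 26 = 4 -> E
  N (position 13) -> position (13-13) mod 26 = 0 -> A
  Z (position 25) -> position (25-13) mod 26 = 12 -> M
Decrypted message: STREAM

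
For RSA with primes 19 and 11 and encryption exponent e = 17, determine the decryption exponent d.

Step 1: n = 19 * 11 = 209.
Step 2: phi(n) = 18 * 10 = 180.
Step 3: Find d such that 17 * d = 1 (mod 180).
Step 4: d = 17^(-1) mod 180 = 53.
Verification: 17 * 53 = 901 = 5 * 180 + 1.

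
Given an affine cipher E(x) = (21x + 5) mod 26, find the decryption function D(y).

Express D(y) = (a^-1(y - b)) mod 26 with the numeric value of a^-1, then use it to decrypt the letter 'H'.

Step 1: Find a^-1, the modular inverse of 21 mod 26.
Step 2: We need 21 * a^-1 = 1 (mod 26).
Step 3: 21 * 5 = 105 = 4 * 26 + 1, so a^-1 = 5.
Step 4: D(y) = 5(y - 5) mod 26.
Step 5: Apply to 'H' (y = 7): D(7) = 5 * (7 - 5) mod 26 = 5 * 2 mod 26 = 10 -> 'K'.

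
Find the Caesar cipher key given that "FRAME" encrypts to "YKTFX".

Step 1: Compare first letters: F (position 5) -> Y (position 24).
Step 2: Shift = (24 - 5) mod 26 = 19.
The shift value is 19.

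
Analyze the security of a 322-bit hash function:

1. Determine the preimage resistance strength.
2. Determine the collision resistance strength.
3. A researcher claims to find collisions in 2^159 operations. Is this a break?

Step 1: Preimage resistance requires brute-force of 2^322 operations.
Step 2: Collision resistance (birthday bound) = 2^(322/2) = 2^161.
Step 3: The claimed attack costs 2^159 operations.
Step 4: Since 2^159 < 2^161, the claimed attack beats the generic birthday bound, so collision resistance is broken.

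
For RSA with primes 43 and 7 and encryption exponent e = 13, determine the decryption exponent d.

Step 1: n = 43 * 7 = 301.
Step 2: phi(n) = 42 * 6 = 252.
Step 3: Find d such that 13 * d = 1 (mod 252).
Step 4: d = 13^(-1) mod 252 = 97.
Verification: 13 * 97 = 1261 = 5 * 252 + 1.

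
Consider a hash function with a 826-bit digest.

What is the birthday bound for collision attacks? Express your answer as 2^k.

Step 1: The birthday paradox gives collision probability ~50% after sqrt(2^n) = 2^(n/2) hashes.
Step 2: For 826-bit output: 2^(826/2) = 2^413.
Step 3: Approximately 2^413 hash computations needed.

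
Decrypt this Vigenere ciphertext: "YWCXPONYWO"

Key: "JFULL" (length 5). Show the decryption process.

Step 1: Key 'JFULL' has length 5. Extended key: JFULLJFULL
Step 2: Decrypt each position:
  Y(24) - J(9) = 15 = P
  W(22) - F(5) = 17 = R
  C(2) - U(20) = 8 = I
  X(23) - L(11) = 12 = M
  P(15) - L(11) = 4 = E
  O(14) - J(9) = 5 = F
  N(13) - F(5) = 8 = I
  Y(24) - U(20) = 4 = E
  W(22) - L(11) = 11 = L
  O(14) - L(11) = 3 = D
Plaintext: PRIMEFIELD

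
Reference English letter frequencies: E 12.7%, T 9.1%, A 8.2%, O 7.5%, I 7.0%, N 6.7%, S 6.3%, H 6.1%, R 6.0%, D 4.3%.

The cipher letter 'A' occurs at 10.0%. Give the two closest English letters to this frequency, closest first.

Step 1: Observed frequency of 'A' is 10.0%.
Step 2: Compute distances to each reference frequency and sort:
  T (9.1%): difference = 0.9% <-- BEST
  A (8.2%): difference = 1.8% <-- RUNNER-UP
  O (7.5%): difference = 2.5%
  E (12.7%): difference = 2.7%
  I (7.0%): difference = 3.0%
Step 3: Most likely is 'T' (9.1%, diff 0.9%); second most likely is 'A' (8.2%, diff 1.8%).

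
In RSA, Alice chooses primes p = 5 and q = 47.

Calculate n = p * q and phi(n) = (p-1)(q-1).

Step 1: n = p * q = 5 * 47 = 235.
Step 2: phi(n) = (p-1)(q-1) = 4 * 46 = 184.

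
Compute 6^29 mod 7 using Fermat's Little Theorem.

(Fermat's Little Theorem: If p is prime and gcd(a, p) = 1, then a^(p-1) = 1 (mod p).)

Step 1: Since 7 is prime, by Fermat's Little Theorem: 6^6 = 1 (mod 7).
Step 2: Reduce exponent: 29 mod 6 = 5.
Step 3: So 6^29 = 6^5 (mod 7).
Step 4: 6^5 mod 7 = 6.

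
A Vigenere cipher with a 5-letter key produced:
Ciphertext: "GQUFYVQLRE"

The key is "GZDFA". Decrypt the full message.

Step 1: Key 'GZDFA' has length 5. Extended key: GZDFAGZDFA
Step 2: Decrypt each position:
  G(6) - G(6) = 0 = A
  Q(16) - Z(25) = 17 = R
  U(20) - D(3) = 17 = R
  F(5) - F(5) = 0 = A
  Y(24) - A(0) = 24 = Y
  V(21) - G(6) = 15 = P
  Q(16) - Z(25) = 17 = R
  L(11) - D(3) = 8 = I
  R(17) - F(5) = 12 = M
  E(4) - A(0) = 4 = E
Plaintext: ARRAYPRIME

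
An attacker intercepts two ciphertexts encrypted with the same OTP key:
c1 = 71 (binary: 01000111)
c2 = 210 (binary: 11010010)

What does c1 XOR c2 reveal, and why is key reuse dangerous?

Step 1: c1 XOR c2 = (m1 XOR k) XOR (m2 XOR k).
Step 2: By XOR associativity/commutativity: = m1 XOR m2 XOR k XOR k = m1 XOR m2.
Step 3: 01000111 XOR 11010010 = 10010101 = 149.
Step 4: The key cancels out! An attacker learns m1 XOR m2 = 149, revealing the relationship between plaintexts.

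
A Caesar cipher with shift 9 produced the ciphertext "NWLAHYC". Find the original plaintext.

Step 1: Reverse the shift by subtracting 9 from each letter position.
  N (position 13) -> position (13-9) mod 26 = 4 -> E
  W (position 22) -> position (22-9) mod 26 = 13 -> N
  L (position 11) -> position (11-9) mod 26 = 2 -> C
  A (position 0) -> position (0-9) mod 26 = 17 -> R
  H (position 7) -> position (7-9) mod 26 = 24 -> Y
  Y (position 24) -> position (24-9) mod 26 = 15 -> P
  C (position 2) -> position (2-9) mod 26 = 19 -> T
Decrypted message: ENCRYPT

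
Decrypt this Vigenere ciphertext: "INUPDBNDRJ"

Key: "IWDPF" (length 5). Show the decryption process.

Step 1: Key 'IWDPF' has length 5. Extended key: IWDPFIWDPF
Step 2: Decrypt each position:
  I(8) - I(8) = 0 = A
  N(13) - W(22) = 17 = R
  U(20) - D(3) = 17 = R
  P(15) - P(15) = 0 = A
  D(3) - F(5) = 24 = Y
  B(1) - I(8) = 19 = T
  N(13) - W(22) = 17 = R
  D(3) - D(3) = 0 = A
  R(17) - P(15) = 2 = C
  J(9) - F(5) = 4 = E
Plaintext: ARRAYTRACE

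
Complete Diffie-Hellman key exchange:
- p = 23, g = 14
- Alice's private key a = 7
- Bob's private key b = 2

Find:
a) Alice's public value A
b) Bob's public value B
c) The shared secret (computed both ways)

Step 1: A = g^a mod p = 14^7 mod 23 = 19.
Step 2: B = g^b mod p = 14^2 mod 23 = 12.
Step 3: Alice computes s = B^a mod p = 12^7 mod 23 = 16.
Step 4: Bob computes s = A^b mod p = 19^2 mod 23 = 16.
Both sides agree: shared secret = 16.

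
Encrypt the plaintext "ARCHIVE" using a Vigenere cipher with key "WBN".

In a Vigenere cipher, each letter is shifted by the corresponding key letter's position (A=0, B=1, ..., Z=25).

Step 1: Repeat key to match plaintext length:
  Plaintext: ARCHIVE
  Key:       WBNWBNW
Step 2: Encrypt each letter:
  A(0) + W(22) = (0+22) mod 26 = 22 = W
  R(17) + B(1) = (17+1) mod 26 = 18 = S
  C(2) + N(13) = (2+13) mod 26 = 15 = P
  H(7) + W(22) = (7+22) mod 26 = 3 = D
  I(8) + B(1) = (8+1) mod 26 = 9 = J
  V(21) + N(13) = (21+13) mod 26 = 8 = I
  E(4) + W(22) = (4+22) mod 26 = 0 = A
Ciphertext: WSPDJIA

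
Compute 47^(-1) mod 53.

Step 1: We need x such that 47 * x = 1 (mod 53).
Step 2: Using the extended Euclidean algorithm or trial:
  47 * 44 = 2068 = 39 * 53 + 1.
Step 3: Since 2068 mod 53 = 1, the inverse is x = 44.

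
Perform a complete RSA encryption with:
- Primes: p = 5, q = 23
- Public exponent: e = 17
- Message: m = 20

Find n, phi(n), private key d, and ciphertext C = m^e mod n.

Step 1: n = 5 * 23 = 115.
Step 2: phi(n) = (5-1)(23-1) = 4 * 22 = 88.
Step 3: Find d = 17^(-1) mod 88 = 57.
  Verify: 17 * 57 = 969 = 1 (mod 88).
Step 4: C = 20^17 mod 115 = 30.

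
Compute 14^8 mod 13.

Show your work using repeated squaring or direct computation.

Step 1: Compute 14^8 mod 13 step by step, reducing modulo 13 at each step.
  14^1 mod 13 = 1
  14^2 mod 13 = (1 * 14) mod 13 = 1
  14^3 mod 13 = (1 * 14) mod 13 = 1
  14^4 mod 13 = (1 * 14) mod 13 = 1
  14^5 mod 13 = (1 * 14) mod 13 = 1
  14^6 mod 13 = (1 * 14) mod 13 = 1
  14^7 mod 13 = (1 * 14) mod 13 = 1
  14^8 mod 13 = (1 * 14) mod 13 = 1
Step 2: Result = 1.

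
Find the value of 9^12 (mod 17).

Step 1: Compute 9^12 mod 17 step by step, reducing modulo 17 at each step.
  9^1 mod 17 = 9
  9^2 mod 17 = (9 * 9) mod 17 = 13
  9^3 mod 17 = (13 * 9) mod 17 = 15
  9^4 mod 17 = (15 * 9) mod 17 = 16
  9^5 mod 17 = (16 * 9) mod 17 = 8
  9^6 mod 17 = (8 * 9) mod 17 = 4
  9^7 mod 17 = (4 * 9) mod 17 = 2
  9^8 mod 17 = (2 * 9) mod 17 = 1
  9^9 mod 17 = (1 * 9) mod 17 = 9
  9^10 mod 17 = (9 * 9) mod 17 = 13
  9^11 mod 17 = (13 * 9) mod 17 = 15
  9^12 mod 17 = (15 * 9) mod 17 = 16
Step 2: Result = 16.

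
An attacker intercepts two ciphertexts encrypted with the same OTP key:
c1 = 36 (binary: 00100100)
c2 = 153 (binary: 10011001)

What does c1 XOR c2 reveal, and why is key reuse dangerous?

Step 1: c1 XOR c2 = (m1 XOR k) XOR (m2 XOR k).
Step 2: By XOR associativity/commutativity: = m1 XOR m2 XOR k XOR k = m1 XOR m2.
Step 3: 00100100 XOR 10011001 = 10111101 = 189.
Step 4: The key cancels out! An attacker learns m1 XOR m2 = 189, revealing the relationship between plaintexts.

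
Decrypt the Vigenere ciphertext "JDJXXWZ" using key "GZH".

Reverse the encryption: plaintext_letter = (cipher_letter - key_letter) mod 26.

Step 1: Extend key: GZHGZHG
Step 2: Decrypt each letter (c - k) mod 26:
  J(9) - G(6) = (9-6) mod 26 = 3 = D
  D(3) - Z(25) = (3-25) mod 26 = 4 = E
  J(9) - H(7) = (9-7) mod 26 = 2 = C
  X(23) - G(6) = (23-6) mod 26 = 17 = R
  X(23) - Z(25) = (23-25) mod 26 = 24 = Y
  W(22) - H(7) = (22-7) mod 26 = 15 = P
  Z(25) - G(6) = (25-6) mod 26 = 19 = T
Plaintext: DECRYPT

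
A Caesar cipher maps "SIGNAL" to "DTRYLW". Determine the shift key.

Step 1: Compare first letters: S (position 18) -> D (position 3).
Step 2: Shift = (3 - 18) mod 26 = 11.
The shift value is 11.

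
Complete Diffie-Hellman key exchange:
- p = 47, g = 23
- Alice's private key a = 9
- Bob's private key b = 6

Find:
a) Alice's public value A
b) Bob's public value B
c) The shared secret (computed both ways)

Step 1: A = g^a mod p = 23^9 mod 47 = 19.
Step 2: B = g^b mod p = 23^6 mod 47 = 36.
Step 3: Alice computes s = B^a mod p = 36^9 mod 47 = 9.
Step 4: Bob computes s = A^b mod p = 19^6 mod 47 = 9.
Both sides agree: shared secret = 9.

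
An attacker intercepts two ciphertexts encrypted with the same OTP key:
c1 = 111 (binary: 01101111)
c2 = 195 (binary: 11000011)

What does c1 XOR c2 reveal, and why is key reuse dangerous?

Step 1: c1 XOR c2 = (m1 XOR k) XOR (m2 XOR k).
Step 2: By XOR associativity/commutativity: = m1 XOR m2 XOR k XOR k = m1 XOR m2.
Step 3: 01101111 XOR 11000011 = 10101100 = 172.
Step 4: The key cancels out! An attacker learns m1 XOR m2 = 172, revealing the relationship between plaintexts.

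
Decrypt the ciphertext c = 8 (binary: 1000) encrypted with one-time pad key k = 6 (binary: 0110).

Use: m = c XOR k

Step 1: XOR ciphertext with key:
  Ciphertext: 1000
  Key:        0110
  XOR:        1110
Step 2: Plaintext = 1110 = 14 in decimal.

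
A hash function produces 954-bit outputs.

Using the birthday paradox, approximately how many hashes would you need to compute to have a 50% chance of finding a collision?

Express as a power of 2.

Step 1: The birthday paradox gives collision probability ~50% after sqrt(2^n) = 2^(n/2) hashes.
Step 2: For 954-bit output: 2^(954/2) = 2^477.
Step 3: Approximately 2^477 hash computations needed.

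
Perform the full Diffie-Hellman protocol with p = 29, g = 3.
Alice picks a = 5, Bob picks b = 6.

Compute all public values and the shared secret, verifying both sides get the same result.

Step 1: A = g^a mod p = 3^5 mod 29 = 11.
Step 2: B = g^b mod p = 3^6 mod 29 = 4.
Step 3: Alice computes s = B^a mod p = 4^5 mod 29 = 9.
Step 4: Bob computes s = A^b mod p = 11^6 mod 29 = 9.
Both sides agree: shared secret = 9.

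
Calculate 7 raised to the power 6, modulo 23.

Step 1: Compute 7^6 mod 23 step by step, reducing modulo 23 at each step.
  7^1 mod 23 = 7
  7^2 mod 23 = (7 * 7) mod 23 = 3
  7^3 mod 23 = (3 * 7) mod 23 = 21
  7^4 mod 23 = (21 * 7) mod 23 = 9
  7^5 mod 23 = (9 * 7) mod 23 = 17
  7^6 mod 23 = (17 * 7) mod 23 = 4
Step 2: Result = 4.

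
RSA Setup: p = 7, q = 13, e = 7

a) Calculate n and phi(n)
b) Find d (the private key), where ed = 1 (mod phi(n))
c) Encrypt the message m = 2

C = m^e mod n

Step 1: n = 7 * 13 = 91.
Step 2: phi(n) = (7-1)(13-1) = 6 * 12 = 72.
Step 3: Find d = 7^(-1) mod 72 = 31.
  Verify: 7 * 31 = 217 = 1 (mod 72).
Step 4: C = 2^7 mod 91 = 37.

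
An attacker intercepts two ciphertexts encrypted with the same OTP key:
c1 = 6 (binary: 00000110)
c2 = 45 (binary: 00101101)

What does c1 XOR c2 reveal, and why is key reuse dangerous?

Step 1: c1 XOR c2 = (m1 XOR k) XOR (m2 XOR k).
Step 2: By XOR associativity/commutativity: = m1 XOR m2 XOR k XOR k = m1 XOR m2.
Step 3: 00000110 XOR 00101101 = 00101011 = 43.
Step 4: The key cancels out! An attacker learns m1 XOR m2 = 43, revealing the relationship between plaintexts.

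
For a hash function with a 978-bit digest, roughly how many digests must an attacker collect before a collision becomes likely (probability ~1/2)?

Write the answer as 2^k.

Step 1: The birthday paradox gives collision probability ~50% after sqrt(2^n) = 2^(n/2) hashes.
Step 2: For 978-bit output: 2^(978/2) = 2^489.
Step 3: Approximately 2^489 hash computations needed.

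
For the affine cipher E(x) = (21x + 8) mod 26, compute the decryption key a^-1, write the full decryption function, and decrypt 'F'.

Step 1: Find a^-1, the modular inverse of 21 mod 26.
Step 2: We need 21 * a^-1 = 1 (mod 26).
Step 3: 21 * 5 = 105 = 4 * 26 + 1, so a^-1 = 5.
Step 4: D(y) = 5(y - 8) mod 26.
Step 5: Apply to 'F' (y = 5): D(5) = 5 * (5 - 8) mod 26 = 5 * -3 mod 26 = 11 -> 'L'.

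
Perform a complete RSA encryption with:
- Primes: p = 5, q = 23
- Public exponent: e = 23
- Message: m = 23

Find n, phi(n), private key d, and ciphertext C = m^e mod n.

Step 1: n = 5 * 23 = 115.
Step 2: phi(n) = (5-1)(23-1) = 4 * 22 = 88.
Step 3: Find d = 23^(-1) mod 88 = 23.
  Verify: 23 * 23 = 529 = 1 (mod 88).
Step 4: C = 23^23 mod 115 = 92.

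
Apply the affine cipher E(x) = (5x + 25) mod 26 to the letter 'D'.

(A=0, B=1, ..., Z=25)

Step 1: Convert 'D' to number: x = 3.
Step 2: E(3) = (5 * 3 + 25) mod 26 = 40 mod 26 = 14.
Step 3: Convert 14 back to letter: O.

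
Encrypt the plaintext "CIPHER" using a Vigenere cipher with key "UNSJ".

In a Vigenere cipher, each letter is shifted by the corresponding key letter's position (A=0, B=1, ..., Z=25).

Step 1: Repeat key to match plaintext length:
  Plaintext: CIPHER
  Key:       UNSJUN
Step 2: Encrypt each letter:
  C(2) + U(20) = (2+20) mod 26 = 22 = W
  I(8) + N(13) = (8+13) mod 26 = 21 = V
  P(15) + S(18) = (15+18) mod 26 = 7 = H
  H(7) + J(9) = (7+9) mod 26 = 16 = Q
  E(4) + U(20) = (4+20) mod 26 = 24 = Y
  R(17) + N(13) = (17+13) mod 26 = 4 = E
Ciphertext: WVHQYE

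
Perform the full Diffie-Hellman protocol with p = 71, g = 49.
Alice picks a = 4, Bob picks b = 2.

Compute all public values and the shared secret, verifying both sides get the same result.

Step 1: A = g^a mod p = 49^4 mod 71 = 27.
Step 2: B = g^b mod p = 49^2 mod 71 = 58.
Step 3: Alice computes s = B^a mod p = 58^4 mod 71 = 19.
Step 4: Bob computes s = A^b mod p = 27^2 mod 71 = 19.
Both sides agree: shared secret = 19.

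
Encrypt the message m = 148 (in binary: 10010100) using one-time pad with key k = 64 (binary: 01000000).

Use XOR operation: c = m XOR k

Step 1: Write out the XOR operation bit by bit:
  Message: 10010100
  Key:     01000000
  XOR:     11010100
Step 2: Convert to decimal: 11010100 = 212.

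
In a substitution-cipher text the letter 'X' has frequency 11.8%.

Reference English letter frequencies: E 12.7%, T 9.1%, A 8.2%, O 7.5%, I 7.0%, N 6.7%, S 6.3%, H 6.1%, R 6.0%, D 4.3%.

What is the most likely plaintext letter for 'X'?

Step 1: The observed frequency is 11.8%.
Step 2: Compare with English frequencies:
  E: 12.7% (difference: 0.9%) <-- closest
  T: 9.1% (difference: 2.7%)
  A: 8.2% (difference: 3.6%)
  O: 7.5% (difference: 4.3%)
  I: 7.0% (difference: 4.8%)
  N: 6.7% (difference: 5.1%)
  S: 6.3% (difference: 5.5%)
  H: 6.1% (difference: 5.7%)
  R: 6.0% (difference: 5.8%)
  D: 4.3% (difference: 7.5%)
Step 3: 'X' most likely represents 'E' (frequency 12.7%).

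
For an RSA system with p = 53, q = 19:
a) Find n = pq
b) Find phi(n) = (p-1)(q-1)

Step 1: n = p * q = 53 * 19 = 1007.
Step 2: phi(n) = (p-1)(q-1) = 52 * 18 = 936.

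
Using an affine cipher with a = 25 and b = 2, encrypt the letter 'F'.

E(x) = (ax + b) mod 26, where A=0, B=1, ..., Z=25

Step 1: Convert 'F' to number: x = 5.
Step 2: E(5) = (25 * 5 + 2) mod 26 = 127 mod 26 = 23.
Step 3: Convert 23 back to letter: X.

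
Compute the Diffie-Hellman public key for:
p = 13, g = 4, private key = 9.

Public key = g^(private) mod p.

Step 1: A = g^a mod p = 4^9 mod 13.
  4^1 mod 13 = 4
  4^2 mod 13 = (4 * 4) mod 13 = 3
  4^3 mod 13 = (3 * 4) mod 13 = 12
  4^4 mod 13 = (12 * 4) mod 13 = 9
  4^5 mod 13 = (9 * 4) mod 13 = 10
  4^6 mod 13 = (10 * 4) mod 13 = 1
  4^7 mod 13 = (1 * 4) mod 13 = 4
  4^8 mod 13 = (4 * 4) mod 13 = 3
  4^9 mod 13 = (3 * 4) mod 13 = 12
Result: A = 12.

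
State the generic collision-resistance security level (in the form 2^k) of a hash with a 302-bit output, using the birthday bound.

Step 1: The birthday paradox gives collision probability ~50% after sqrt(2^n) = 2^(n/2) hashes.
Step 2: For 302-bit output: 2^(302/2) = 2^151.
Step 3: Approximately 2^151 hash computations needed.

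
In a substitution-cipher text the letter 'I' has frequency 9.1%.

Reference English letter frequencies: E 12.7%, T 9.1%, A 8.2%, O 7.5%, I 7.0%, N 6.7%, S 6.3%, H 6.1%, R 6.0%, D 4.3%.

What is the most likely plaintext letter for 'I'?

Step 1: The observed frequency is 9.1%.
Step 2: Compare with English frequencies:
  E: 12.7% (difference: 3.6%)
  T: 9.1% (difference: 0.0%) <-- closest
  A: 8.2% (difference: 0.9%)
  O: 7.5% (difference: 1.6%)
  I: 7.0% (difference: 2.1%)
  N: 6.7% (difference: 2.4%)
  S: 6.3% (difference: 2.8%)
  H: 6.1% (difference: 3.0%)
  R: 6.0% (difference: 3.1%)
  D: 4.3% (difference: 4.8%)
Step 3: 'I' most likely represents 'T' (frequency 9.1%).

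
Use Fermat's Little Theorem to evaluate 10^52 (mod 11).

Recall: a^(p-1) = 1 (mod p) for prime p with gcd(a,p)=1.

Step 1: Since 11 is prime, by Fermat's Little Theorem: 10^10 = 1 (mod 11).
Step 2: Reduce exponent: 52 mod 10 = 2.
Step 3: So 10^52 = 10^2 (mod 11).
Step 4: 10^2 mod 11 = 1.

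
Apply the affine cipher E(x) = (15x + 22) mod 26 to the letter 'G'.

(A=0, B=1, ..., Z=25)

Step 1: Convert 'G' to number: x = 6.
Step 2: E(6) = (15 * 6 + 22) mod 26 = 112 mod 26 = 8.
Step 3: Convert 8 back to letter: I.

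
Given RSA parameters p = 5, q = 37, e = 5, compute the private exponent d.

Step 1: n = 5 * 37 = 185.
Step 2: phi(n) = 4 * 36 = 144.
Step 3: Find d such that 5 * d = 1 (mod 144).
Step 4: d = 5^(-1) mod 144 = 29.
Verification: 5 * 29 = 145 = 1 * 144 + 1.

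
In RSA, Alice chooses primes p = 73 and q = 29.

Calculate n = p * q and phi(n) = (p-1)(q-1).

Step 1: n = p * q = 73 * 29 = 2117.
Step 2: phi(n) = (p-1)(q-1) = 72 * 28 = 2016.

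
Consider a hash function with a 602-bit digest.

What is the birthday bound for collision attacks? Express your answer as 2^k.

Step 1: The birthday paradox gives collision probability ~50% after sqrt(2^n) = 2^(n/2) hashes.
Step 2: For 602-bit output: 2^(602/2) = 2^301.
Step 3: Approximately 2^301 hash computations needed.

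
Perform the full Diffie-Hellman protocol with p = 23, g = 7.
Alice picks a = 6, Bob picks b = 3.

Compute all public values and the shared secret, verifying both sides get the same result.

Step 1: A = g^a mod p = 7^6 mod 23 = 4.
Step 2: B = g^b mod p = 7^3 mod 23 = 21.
Step 3: Alice computes s = B^a mod p = 21^6 mod 23 = 18.
Step 4: Bob computes s = A^b mod p = 4^3 mod 23 = 18.
Both sides agree: shared secret = 18.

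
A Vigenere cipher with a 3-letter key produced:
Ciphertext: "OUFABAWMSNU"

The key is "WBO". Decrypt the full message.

Step 1: Key 'WBO' has length 3. Extended key: WBOWBOWBOWB
Step 2: Decrypt each position:
  O(14) - W(22) = 18 = S
  U(20) - B(1) = 19 = T
  F(5) - O(14) = 17 = R
  A(0) - W(22) = 4 = E
  B(1) - B(1) = 0 = A
  A(0) - O(14) = 12 = M
  W(22) - W(22) = 0 = A
  M(12) - B(1) = 11 = L
  S(18) - O(14) = 4 = E
  N(13) - W(22) = 17 = R
  U(20) - B(1) = 19 = T
Plaintext: STREAMALERT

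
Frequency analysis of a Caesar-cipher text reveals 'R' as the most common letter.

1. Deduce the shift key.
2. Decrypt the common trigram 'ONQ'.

Step 1: In English, 'E' is the most frequent letter (12.7%).
Step 2: The most frequent ciphertext letter is 'R' (position 17).
Step 3: Shift = (17 - 4) mod 26 = 13.
Step 4: Decrypt 'ONQ' by shifting back 13:
  O -> B
  N -> A
  Q -> D
Step 5: 'ONQ' decrypts to 'BAD'.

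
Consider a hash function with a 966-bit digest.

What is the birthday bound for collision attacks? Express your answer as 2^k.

Step 1: The birthday paradox gives collision probability ~50% after sqrt(2^n) = 2^(n/2) hashes.
Step 2: For 966-bit output: 2^(966/2) = 2^483.
Step 3: Approximately 2^483 hash computations needed.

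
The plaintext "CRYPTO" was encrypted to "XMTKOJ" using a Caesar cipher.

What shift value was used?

Step 1: Compare first letters: C (position 2) -> X (position 23).
Step 2: Shift = (23 - 2) mod 26 = 21.
The shift value is 21.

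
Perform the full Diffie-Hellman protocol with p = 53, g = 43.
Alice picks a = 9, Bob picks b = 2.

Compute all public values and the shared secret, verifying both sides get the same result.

Step 1: A = g^a mod p = 43^9 mod 53 = 25.
Step 2: B = g^b mod p = 43^2 mod 53 = 47.
Step 3: Alice computes s = B^a mod p = 47^9 mod 53 = 42.
Step 4: Bob computes s = A^b mod p = 25^2 mod 53 = 42.
Both sides agree: shared secret = 42.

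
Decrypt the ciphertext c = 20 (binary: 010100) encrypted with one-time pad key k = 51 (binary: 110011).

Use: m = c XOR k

Step 1: XOR ciphertext with key:
  Ciphertext: 010100
  Key:        110011
  XOR:        100111
Step 2: Plaintext = 100111 = 39 in decimal.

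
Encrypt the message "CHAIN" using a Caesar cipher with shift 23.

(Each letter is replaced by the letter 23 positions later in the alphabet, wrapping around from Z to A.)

Step 1: For each letter, shift forward by 23 positions (mod 26).
  C (position 2) -> position (2+23) mod 26 = 25 -> Z
  H (position 7) -> position (7+23) mod 26 = 4 -> E
  A (position 0) -> position (0+23) mod 26 = 23 -> X
  I (position 8) -> position (8+23) mod 26 = 5 -> F
  N (position 13) -> position (13+23) mod 26 = 10 -> K
Result: ZEXFK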